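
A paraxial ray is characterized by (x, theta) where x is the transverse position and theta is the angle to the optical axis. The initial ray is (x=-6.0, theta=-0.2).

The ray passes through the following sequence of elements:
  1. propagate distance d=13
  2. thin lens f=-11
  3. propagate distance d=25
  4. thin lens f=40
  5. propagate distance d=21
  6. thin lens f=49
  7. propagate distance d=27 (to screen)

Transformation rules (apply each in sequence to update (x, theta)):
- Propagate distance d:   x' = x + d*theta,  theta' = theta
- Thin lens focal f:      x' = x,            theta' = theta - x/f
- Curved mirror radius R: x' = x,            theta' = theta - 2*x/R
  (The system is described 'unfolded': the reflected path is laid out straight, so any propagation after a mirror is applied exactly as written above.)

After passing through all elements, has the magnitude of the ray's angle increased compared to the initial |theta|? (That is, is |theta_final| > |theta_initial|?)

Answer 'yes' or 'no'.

Answer: yes

Derivation:
Initial: x=-6.0000 theta=-0.2000
After 1 (propagate distance d=13): x=-8.6000 theta=-0.2000
After 2 (thin lens f=-11): x=-8.6000 theta=-54/55 (≈-0.9818)
After 3 (propagate distance d=25): x=-1823/55 (≈-33.1455) theta=-54/55 (≈-0.9818)
After 4 (thin lens f=40): x=-1823/55 (≈-33.1455) theta=-337/2200 (≈-0.1532)
After 5 (propagate distance d=21): x=-79997/2200 (≈-36.3623) theta=-337/2200 (≈-0.1532)
After 6 (thin lens f=49): x=-79997/2200 (≈-36.3623) theta=15871/26950 (≈0.5889)
After 7 (propagate distance d=27 (to screen)): x=-441157/21560 (≈-20.4618) theta=15871/26950 (≈0.5889)
|theta_initial|=0.2000 |theta_final|=15871/26950 (≈0.5889) -> increased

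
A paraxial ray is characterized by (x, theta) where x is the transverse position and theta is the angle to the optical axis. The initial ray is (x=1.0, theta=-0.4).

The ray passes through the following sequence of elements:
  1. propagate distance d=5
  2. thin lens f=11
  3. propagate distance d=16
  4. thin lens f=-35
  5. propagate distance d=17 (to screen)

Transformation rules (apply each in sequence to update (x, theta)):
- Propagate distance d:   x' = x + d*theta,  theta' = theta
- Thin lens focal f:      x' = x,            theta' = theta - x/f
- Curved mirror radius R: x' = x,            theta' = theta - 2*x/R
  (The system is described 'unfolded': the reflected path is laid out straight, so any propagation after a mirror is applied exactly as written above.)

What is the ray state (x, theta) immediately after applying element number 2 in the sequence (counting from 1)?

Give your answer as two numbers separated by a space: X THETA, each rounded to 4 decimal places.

Answer: -1.0000 -0.3091

Derivation:
Initial: x=1.0000 theta=-0.4000
After 1 (propagate distance d=5): x=-1.0000 theta=-0.4000
After 2 (thin lens f=11): x=-1.0000 theta=-17/55 (≈-0.3091)
Rounded to 4 decimal places: x = -1.0000, theta = -0.3091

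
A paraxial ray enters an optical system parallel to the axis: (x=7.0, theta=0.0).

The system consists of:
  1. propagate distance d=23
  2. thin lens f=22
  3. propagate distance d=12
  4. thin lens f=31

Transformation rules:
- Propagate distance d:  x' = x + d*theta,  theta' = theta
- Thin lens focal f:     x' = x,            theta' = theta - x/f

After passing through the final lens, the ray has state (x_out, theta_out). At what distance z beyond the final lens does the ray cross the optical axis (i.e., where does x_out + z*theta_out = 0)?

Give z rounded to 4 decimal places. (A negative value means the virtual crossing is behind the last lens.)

Answer: 7.5610

Derivation:
Initial: x=7.0000 theta=0.0000
After 1 (propagate distance d=23): x=7.0000 theta=0.0000
After 2 (thin lens f=22): x=7.0000 theta=-7/22 (≈-0.3182)
After 3 (propagate distance d=12): x=35/11 (≈3.1818) theta=-7/22 (≈-0.3182)
After 4 (thin lens f=31): x=35/11 (≈3.1818) theta=-287/682 (≈-0.4208)
z_focus = -x_out/theta_out = -(35/11)/(-287/682) = 310/41 ≈ 7.5610
Rounded to 4 decimal places: z = 7.5610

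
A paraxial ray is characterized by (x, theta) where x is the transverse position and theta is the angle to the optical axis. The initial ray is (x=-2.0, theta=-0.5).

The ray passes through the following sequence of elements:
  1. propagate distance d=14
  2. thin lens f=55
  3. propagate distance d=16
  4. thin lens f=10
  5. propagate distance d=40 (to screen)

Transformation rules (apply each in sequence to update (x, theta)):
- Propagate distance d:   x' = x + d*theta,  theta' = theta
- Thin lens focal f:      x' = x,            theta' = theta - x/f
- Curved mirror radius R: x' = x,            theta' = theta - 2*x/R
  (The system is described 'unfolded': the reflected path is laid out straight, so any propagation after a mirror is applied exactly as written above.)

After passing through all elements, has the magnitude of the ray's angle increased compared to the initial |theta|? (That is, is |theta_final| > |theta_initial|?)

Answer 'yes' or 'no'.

Initial: x=-2.0000 theta=-0.5000
After 1 (propagate distance d=14): x=-9.0000 theta=-0.5000
After 2 (thin lens f=55): x=-9.0000 theta=-37/110 (≈-0.3364)
After 3 (propagate distance d=16): x=-791/55 (≈-14.3818) theta=-37/110 (≈-0.3364)
After 4 (thin lens f=10): x=-791/55 (≈-14.3818) theta=303/275 (≈1.1018)
After 5 (propagate distance d=40 (to screen)): x=1633/55 (≈29.6909) theta=303/275 (≈1.1018)
|theta_initial|=0.5000 |theta_final|=303/275 (≈1.1018) -> increased

Answer: yes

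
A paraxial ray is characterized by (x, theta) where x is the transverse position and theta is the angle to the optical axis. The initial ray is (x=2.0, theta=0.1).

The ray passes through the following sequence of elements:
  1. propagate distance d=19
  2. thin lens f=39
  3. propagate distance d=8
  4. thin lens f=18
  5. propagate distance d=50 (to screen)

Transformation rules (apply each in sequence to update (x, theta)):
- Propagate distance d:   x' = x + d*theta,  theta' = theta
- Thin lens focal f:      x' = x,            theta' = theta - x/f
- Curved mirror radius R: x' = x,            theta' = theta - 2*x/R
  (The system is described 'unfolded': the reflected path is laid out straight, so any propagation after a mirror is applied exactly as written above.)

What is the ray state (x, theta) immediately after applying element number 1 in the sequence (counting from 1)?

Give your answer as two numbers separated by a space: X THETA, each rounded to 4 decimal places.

Initial: x=2.0000 theta=0.1000
After 1 (propagate distance d=19): x=3.9000 theta=0.1000
Rounded to 4 decimal places: x = 3.9000, theta = 0.1000

Answer: 3.9000 0.1000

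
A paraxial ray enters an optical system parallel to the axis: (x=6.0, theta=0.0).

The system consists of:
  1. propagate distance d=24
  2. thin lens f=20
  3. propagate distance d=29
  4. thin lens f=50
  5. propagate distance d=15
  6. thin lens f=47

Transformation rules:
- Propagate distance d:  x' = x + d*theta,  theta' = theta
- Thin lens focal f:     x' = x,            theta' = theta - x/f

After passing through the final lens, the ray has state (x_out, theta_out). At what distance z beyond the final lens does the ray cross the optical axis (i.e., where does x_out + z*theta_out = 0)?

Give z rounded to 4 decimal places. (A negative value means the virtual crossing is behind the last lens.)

Initial: x=6.0000 theta=0.0000
After 1 (propagate distance d=24): x=6.0000 theta=0.0000
After 2 (thin lens f=20): x=6.0000 theta=-0.3000
After 3 (propagate distance d=29): x=-2.7000 theta=-0.3000
After 4 (thin lens f=50): x=-2.7000 theta=-0.2460
After 5 (propagate distance d=15): x=-6.3900 theta=-0.2460
After 6 (thin lens f=47): x=-6.3900 theta=-1293/11750 (≈-0.1100)
z_focus = -x_out/theta_out = -(-6.3900)/(-1293/11750) = -50055/862 ≈ -58.0684
Rounded to 4 decimal places: z = -58.0684

Answer: -58.0684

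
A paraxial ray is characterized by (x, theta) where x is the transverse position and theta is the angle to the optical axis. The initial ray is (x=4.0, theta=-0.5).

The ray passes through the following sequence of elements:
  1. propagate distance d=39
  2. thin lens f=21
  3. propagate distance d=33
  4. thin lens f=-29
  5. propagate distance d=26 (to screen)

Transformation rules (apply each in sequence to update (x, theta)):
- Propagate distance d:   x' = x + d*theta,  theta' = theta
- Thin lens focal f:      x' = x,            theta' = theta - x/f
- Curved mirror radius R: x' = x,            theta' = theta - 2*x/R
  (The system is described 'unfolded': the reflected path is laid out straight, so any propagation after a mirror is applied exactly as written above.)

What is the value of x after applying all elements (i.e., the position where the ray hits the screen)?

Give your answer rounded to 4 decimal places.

Initial: x=4.0000 theta=-0.5000
After 1 (propagate distance d=39): x=-15.5000 theta=-0.5000
After 2 (thin lens f=21): x=-15.5000 theta=5/21 (≈0.2381)
After 3 (propagate distance d=33): x=-107/14 (≈-7.6429) theta=5/21 (≈0.2381)
After 4 (thin lens f=-29): x=-107/14 (≈-7.6429) theta=-31/1218 (≈-0.0255)
After 5 (propagate distance d=26 (to screen)): x=-1445/174 (≈-8.3046) theta=-31/1218 (≈-0.0255)
Rounded to 4 decimal places: x = -8.3046

Answer: -8.3046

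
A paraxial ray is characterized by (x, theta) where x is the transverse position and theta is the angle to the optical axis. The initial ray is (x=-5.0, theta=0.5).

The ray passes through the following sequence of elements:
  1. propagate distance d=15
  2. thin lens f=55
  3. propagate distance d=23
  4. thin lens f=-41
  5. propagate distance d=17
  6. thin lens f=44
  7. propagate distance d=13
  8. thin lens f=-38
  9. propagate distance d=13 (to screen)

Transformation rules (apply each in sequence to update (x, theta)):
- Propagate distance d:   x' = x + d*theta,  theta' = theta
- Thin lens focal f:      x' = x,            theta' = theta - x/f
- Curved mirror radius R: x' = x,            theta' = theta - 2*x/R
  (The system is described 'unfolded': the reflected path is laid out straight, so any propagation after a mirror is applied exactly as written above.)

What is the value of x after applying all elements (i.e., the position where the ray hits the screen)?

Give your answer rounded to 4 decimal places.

Initial: x=-5.0000 theta=0.5000
After 1 (propagate distance d=15): x=2.5000 theta=0.5000
After 2 (thin lens f=55): x=2.5000 theta=5/11 (≈0.4545)
After 3 (propagate distance d=23): x=285/22 (≈12.9545) theta=5/11 (≈0.4545)
After 4 (thin lens f=-41): x=285/22 (≈12.9545) theta=695/902 (≈0.7705)
After 5 (propagate distance d=17): x=11750/451 (≈26.0532) theta=695/902 (≈0.7705)
After 6 (thin lens f=44): x=11750/451 (≈26.0532) theta=885/4961 (≈0.1784)
After 7 (propagate distance d=13): x=140755/4961 (≈28.3723) theta=885/4961 (≈0.1784)
After 8 (thin lens f=-38): x=140755/4961 (≈28.3723) theta=174385/188518 (≈0.9250)
After 9 (propagate distance d=13 (to screen)): x=7615695/188518 (≈40.3977) theta=174385/188518 (≈0.9250)
Rounded to 4 decimal places: x = 40.3977

Answer: 40.3977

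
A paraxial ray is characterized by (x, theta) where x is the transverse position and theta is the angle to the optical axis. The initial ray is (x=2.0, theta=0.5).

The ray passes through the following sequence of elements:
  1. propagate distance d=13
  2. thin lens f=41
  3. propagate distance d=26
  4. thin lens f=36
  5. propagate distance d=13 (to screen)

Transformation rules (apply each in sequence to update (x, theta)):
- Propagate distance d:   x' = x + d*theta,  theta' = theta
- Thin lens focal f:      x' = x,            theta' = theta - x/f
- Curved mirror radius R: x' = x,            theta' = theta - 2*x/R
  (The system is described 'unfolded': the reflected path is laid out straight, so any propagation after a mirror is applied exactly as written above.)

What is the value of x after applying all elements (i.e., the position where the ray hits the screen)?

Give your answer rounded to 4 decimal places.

Answer: 14.0972

Derivation:
Initial: x=2.0000 theta=0.5000
After 1 (propagate distance d=13): x=8.5000 theta=0.5000
After 2 (thin lens f=41): x=8.5000 theta=12/41 (≈0.2927)
After 3 (propagate distance d=26): x=1321/82 (≈16.1098) theta=12/41 (≈0.2927)
After 4 (thin lens f=36): x=1321/82 (≈16.1098) theta=-457/2952 (≈-0.1548)
After 5 (propagate distance d=13 (to screen)): x=1015/72 (≈14.0972) theta=-457/2952 (≈-0.1548)
Rounded to 4 decimal places: x = 14.0972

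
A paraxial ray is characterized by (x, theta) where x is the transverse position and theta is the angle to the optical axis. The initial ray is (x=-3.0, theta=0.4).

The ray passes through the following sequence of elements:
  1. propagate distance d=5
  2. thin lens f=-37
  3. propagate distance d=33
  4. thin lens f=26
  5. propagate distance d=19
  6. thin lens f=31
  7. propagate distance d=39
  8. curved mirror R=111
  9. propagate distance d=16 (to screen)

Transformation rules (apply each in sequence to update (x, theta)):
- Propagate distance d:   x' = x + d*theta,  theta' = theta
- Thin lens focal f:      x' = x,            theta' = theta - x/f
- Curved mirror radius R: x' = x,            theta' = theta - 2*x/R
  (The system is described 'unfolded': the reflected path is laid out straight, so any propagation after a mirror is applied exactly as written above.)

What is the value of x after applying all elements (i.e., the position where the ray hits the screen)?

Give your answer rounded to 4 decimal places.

Initial: x=-3.0000 theta=0.4000
After 1 (propagate distance d=5): x=-1.0000 theta=0.4000
After 2 (thin lens f=-37): x=-1.0000 theta=69/185 (≈0.3730)
After 3 (propagate distance d=33): x=2092/185 (≈11.3081) theta=69/185 (≈0.3730)
After 4 (thin lens f=26): x=2092/185 (≈11.3081) theta=-149/2405 (≈-0.0620)
After 5 (propagate distance d=19): x=4873/481 (≈10.1310) theta=-149/2405 (≈-0.0620)
After 6 (thin lens f=31): x=4873/481 (≈10.1310) theta=-28984/74555 (≈-0.3888)
After 7 (propagate distance d=39): x=-375061/74555 (≈-5.0307) theta=-28984/74555 (≈-0.3888)
After 8 (curved mirror R=111): x=-375061/74555 (≈-5.0307) theta=-2467102/8275605 (≈-0.2981)
After 9 (propagate distance d=16 (to screen)): x=-81105403/8275605 (≈-9.8005) theta=-2467102/8275605 (≈-0.2981)
Rounded to 4 decimal places: x = -9.8005

Answer: -9.8005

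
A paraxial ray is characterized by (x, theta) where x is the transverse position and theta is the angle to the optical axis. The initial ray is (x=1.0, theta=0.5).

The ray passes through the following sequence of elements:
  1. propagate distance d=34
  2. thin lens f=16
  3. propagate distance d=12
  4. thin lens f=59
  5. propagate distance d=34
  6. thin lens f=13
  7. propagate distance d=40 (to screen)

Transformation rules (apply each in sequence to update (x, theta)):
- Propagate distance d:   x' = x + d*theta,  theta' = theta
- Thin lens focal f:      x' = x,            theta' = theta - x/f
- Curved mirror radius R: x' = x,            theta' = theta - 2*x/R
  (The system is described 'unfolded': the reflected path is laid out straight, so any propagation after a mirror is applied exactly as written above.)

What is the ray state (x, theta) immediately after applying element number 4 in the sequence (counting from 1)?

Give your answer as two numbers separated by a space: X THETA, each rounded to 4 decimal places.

Answer: 10.5000 -0.8030

Derivation:
Initial: x=1.0000 theta=0.5000
After 1 (propagate distance d=34): x=18.0000 theta=0.5000
After 2 (thin lens f=16): x=18.0000 theta=-0.6250
After 3 (propagate distance d=12): x=10.5000 theta=-0.6250
After 4 (thin lens f=59): x=10.5000 theta=-379/472 (≈-0.8030)
Rounded to 4 decimal places: x = 10.5000, theta = -0.8030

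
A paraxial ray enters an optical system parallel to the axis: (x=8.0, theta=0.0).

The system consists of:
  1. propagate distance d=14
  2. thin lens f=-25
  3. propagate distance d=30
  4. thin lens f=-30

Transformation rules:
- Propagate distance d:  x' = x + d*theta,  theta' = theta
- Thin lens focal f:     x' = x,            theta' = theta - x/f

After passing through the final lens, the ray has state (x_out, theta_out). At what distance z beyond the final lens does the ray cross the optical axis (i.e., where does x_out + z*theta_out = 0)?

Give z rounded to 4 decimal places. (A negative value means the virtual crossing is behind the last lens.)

Answer: -19.4118

Derivation:
Initial: x=8.0000 theta=0.0000
After 1 (propagate distance d=14): x=8.0000 theta=0.0000
After 2 (thin lens f=-25): x=8.0000 theta=0.3200
After 3 (propagate distance d=30): x=17.6000 theta=0.3200
After 4 (thin lens f=-30): x=17.6000 theta=68/75 (≈0.9067)
z_focus = -x_out/theta_out = -(17.6000)/(68/75) = -330/17 ≈ -19.4118
Rounded to 4 decimal places: z = -19.4118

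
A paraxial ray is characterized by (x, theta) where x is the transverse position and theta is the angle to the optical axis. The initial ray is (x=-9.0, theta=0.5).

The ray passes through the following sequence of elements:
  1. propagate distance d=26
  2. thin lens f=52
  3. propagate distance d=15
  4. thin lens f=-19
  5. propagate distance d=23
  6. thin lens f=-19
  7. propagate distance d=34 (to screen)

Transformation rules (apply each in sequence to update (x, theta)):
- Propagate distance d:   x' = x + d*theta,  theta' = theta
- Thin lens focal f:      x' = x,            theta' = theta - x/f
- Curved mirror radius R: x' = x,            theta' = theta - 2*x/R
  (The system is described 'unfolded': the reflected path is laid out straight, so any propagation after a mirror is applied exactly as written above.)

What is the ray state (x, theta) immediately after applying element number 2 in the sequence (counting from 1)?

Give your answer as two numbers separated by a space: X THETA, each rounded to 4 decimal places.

Answer: 4.0000 0.4231

Derivation:
Initial: x=-9.0000 theta=0.5000
After 1 (propagate distance d=26): x=4.0000 theta=0.5000
After 2 (thin lens f=52): x=4.0000 theta=11/26 (≈0.4231)
Rounded to 4 decimal places: x = 4.0000, theta = 0.4231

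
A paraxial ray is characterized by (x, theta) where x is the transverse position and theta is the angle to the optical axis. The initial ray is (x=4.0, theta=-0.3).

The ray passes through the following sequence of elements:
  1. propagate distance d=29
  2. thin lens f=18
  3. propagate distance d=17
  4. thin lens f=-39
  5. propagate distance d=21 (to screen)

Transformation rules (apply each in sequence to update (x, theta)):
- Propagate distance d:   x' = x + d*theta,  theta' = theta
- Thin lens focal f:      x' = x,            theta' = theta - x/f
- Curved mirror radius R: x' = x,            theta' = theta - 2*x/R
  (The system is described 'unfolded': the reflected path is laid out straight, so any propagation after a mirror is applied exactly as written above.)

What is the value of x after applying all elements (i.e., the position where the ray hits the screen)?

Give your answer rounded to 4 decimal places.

Initial: x=4.0000 theta=-0.3000
After 1 (propagate distance d=29): x=-4.7000 theta=-0.3000
After 2 (thin lens f=18): x=-4.7000 theta=-7/180 (≈-0.0389)
After 3 (propagate distance d=17): x=-193/36 (≈-5.3611) theta=-7/180 (≈-0.0389)
After 4 (thin lens f=-39): x=-193/36 (≈-5.3611) theta=-619/3510 (≈-0.1764)
After 5 (propagate distance d=21 (to screen)): x=-21211/2340 (≈-9.0645) theta=-619/3510 (≈-0.1764)
Rounded to 4 decimal places: x = -9.0645

Answer: -9.0645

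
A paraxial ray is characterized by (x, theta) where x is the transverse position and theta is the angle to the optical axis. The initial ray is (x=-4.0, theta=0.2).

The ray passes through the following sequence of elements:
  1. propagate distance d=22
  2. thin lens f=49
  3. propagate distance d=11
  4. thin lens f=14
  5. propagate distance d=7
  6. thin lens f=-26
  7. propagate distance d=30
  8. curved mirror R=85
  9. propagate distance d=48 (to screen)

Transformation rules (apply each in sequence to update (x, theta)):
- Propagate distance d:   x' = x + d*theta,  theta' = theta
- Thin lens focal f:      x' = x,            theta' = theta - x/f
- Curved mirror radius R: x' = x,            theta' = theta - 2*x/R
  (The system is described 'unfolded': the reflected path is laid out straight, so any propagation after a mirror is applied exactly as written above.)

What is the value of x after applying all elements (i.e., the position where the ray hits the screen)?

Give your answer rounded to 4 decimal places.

Answer: 4.6252

Derivation:
Initial: x=-4.0000 theta=0.2000
After 1 (propagate distance d=22): x=0.4000 theta=0.2000
After 2 (thin lens f=49): x=0.4000 theta=47/245 (≈0.1918)
After 3 (propagate distance d=11): x=123/49 (≈2.5102) theta=47/245 (≈0.1918)
After 4 (thin lens f=14): x=123/49 (≈2.5102) theta=43/3430 (≈0.0125)
After 5 (propagate distance d=7): x=1273/490 (≈2.5980) theta=43/3430 (≈0.0125)
After 6 (thin lens f=-26): x=1273/490 (≈2.5980) theta=10029/89180 (≈0.1125)
After 7 (propagate distance d=30): x=133139/22295 (≈5.9717) theta=10029/89180 (≈0.1125)
After 8 (curved mirror R=85): x=133139/22295 (≈5.9717) theta=-212647/7580300 (≈-0.0281)
After 9 (propagate distance d=48 (to screen)): x=8765051/1895075 (≈4.6252) theta=-212647/7580300 (≈-0.0281)
Rounded to 4 decimal places: x = 4.6252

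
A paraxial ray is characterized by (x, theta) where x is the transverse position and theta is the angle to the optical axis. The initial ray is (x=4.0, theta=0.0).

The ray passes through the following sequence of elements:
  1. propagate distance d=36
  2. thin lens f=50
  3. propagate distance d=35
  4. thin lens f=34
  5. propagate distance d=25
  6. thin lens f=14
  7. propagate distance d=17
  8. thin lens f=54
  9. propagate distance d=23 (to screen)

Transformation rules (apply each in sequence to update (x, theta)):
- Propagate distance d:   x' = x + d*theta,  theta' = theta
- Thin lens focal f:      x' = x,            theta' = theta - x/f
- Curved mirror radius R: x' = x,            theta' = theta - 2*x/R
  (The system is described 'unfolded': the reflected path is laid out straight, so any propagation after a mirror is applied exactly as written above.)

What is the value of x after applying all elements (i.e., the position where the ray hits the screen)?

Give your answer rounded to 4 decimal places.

Initial: x=4.0000 theta=0.0000
After 1 (propagate distance d=36): x=4.0000 theta=0.0000
After 2 (thin lens f=50): x=4.0000 theta=-0.0800
After 3 (propagate distance d=35): x=1.2000 theta=-0.0800
After 4 (thin lens f=34): x=1.2000 theta=-49/425 (≈-0.1153)
After 5 (propagate distance d=25): x=-143/85 (≈-1.6824) theta=-49/425 (≈-0.1153)
After 6 (thin lens f=14): x=-143/85 (≈-1.6824) theta=29/5950 (≈0.0049)
After 7 (propagate distance d=17): x=-9517/5950 (≈-1.5995) theta=29/5950 (≈0.0049)
After 8 (thin lens f=54): x=-9517/5950 (≈-1.5995) theta=11083/321300 (≈0.0345)
After 9 (propagate distance d=23 (to screen)): x=-259009/321300 (≈-0.8061) theta=11083/321300 (≈0.0345)
Rounded to 4 decimal places: x = -0.8061

Answer: -0.8061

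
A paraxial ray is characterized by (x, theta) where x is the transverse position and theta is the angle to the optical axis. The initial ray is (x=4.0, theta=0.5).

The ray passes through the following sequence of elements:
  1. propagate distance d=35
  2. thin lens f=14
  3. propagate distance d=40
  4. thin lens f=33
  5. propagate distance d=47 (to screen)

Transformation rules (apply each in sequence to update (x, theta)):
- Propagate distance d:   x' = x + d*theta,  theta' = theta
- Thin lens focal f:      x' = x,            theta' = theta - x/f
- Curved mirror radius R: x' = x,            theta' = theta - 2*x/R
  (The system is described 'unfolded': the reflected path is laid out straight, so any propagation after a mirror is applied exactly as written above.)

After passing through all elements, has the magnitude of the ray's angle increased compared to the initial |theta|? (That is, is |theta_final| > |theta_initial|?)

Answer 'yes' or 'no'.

Initial: x=4.0000 theta=0.5000
After 1 (propagate distance d=35): x=21.5000 theta=0.5000
After 2 (thin lens f=14): x=21.5000 theta=-29/28 (≈-1.0357)
After 3 (propagate distance d=40): x=-279/14 (≈-19.9286) theta=-29/28 (≈-1.0357)
After 4 (thin lens f=33): x=-279/14 (≈-19.9286) theta=-19/44 (≈-0.4318)
After 5 (propagate distance d=47 (to screen)): x=-12389/308 (≈-40.2240) theta=-19/44 (≈-0.4318)
|theta_initial|=0.5000 |theta_final|=19/44 (≈0.4318) -> not increased

Answer: no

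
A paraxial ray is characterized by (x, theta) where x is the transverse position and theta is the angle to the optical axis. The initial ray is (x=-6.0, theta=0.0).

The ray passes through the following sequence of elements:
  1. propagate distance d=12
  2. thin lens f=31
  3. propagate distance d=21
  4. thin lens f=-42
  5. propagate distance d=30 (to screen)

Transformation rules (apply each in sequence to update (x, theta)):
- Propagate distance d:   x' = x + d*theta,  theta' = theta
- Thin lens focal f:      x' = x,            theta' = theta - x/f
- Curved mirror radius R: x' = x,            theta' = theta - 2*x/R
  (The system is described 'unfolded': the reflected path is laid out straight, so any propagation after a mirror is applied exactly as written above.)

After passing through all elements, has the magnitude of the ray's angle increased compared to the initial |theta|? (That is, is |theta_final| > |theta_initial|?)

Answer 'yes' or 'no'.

Initial: x=-6.0000 theta=0.0000
After 1 (propagate distance d=12): x=-6.0000 theta=0.0000
After 2 (thin lens f=31): x=-6.0000 theta=6/31 (≈0.1935)
After 3 (propagate distance d=21): x=-60/31 (≈-1.9355) theta=6/31 (≈0.1935)
After 4 (thin lens f=-42): x=-60/31 (≈-1.9355) theta=32/217 (≈0.1475)
After 5 (propagate distance d=30 (to screen)): x=540/217 (≈2.4885) theta=32/217 (≈0.1475)
|theta_initial|=0.0000 |theta_final|=32/217 (≈0.1475) -> increased

Answer: yes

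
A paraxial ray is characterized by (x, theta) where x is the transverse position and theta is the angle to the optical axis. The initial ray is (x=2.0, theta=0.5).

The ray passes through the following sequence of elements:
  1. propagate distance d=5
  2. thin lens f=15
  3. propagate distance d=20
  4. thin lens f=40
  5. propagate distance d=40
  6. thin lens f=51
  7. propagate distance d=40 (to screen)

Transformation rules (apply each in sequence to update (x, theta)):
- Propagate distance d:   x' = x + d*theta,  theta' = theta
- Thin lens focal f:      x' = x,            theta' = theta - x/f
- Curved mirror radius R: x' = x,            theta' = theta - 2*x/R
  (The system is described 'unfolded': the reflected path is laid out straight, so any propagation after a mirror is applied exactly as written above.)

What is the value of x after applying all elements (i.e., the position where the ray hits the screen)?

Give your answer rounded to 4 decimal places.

Initial: x=2.0000 theta=0.5000
After 1 (propagate distance d=5): x=4.5000 theta=0.5000
After 2 (thin lens f=15): x=4.5000 theta=0.2000
After 3 (propagate distance d=20): x=8.5000 theta=0.2000
After 4 (thin lens f=40): x=8.5000 theta=-0.0125
After 5 (propagate distance d=40): x=8.0000 theta=-0.0125
After 6 (thin lens f=51): x=8.0000 theta=-691/4080 (≈-0.1694)
After 7 (propagate distance d=40 (to screen)): x=125/102 (≈1.2255) theta=-691/4080 (≈-0.1694)
Rounded to 4 decimal places: x = 1.2255

Answer: 1.2255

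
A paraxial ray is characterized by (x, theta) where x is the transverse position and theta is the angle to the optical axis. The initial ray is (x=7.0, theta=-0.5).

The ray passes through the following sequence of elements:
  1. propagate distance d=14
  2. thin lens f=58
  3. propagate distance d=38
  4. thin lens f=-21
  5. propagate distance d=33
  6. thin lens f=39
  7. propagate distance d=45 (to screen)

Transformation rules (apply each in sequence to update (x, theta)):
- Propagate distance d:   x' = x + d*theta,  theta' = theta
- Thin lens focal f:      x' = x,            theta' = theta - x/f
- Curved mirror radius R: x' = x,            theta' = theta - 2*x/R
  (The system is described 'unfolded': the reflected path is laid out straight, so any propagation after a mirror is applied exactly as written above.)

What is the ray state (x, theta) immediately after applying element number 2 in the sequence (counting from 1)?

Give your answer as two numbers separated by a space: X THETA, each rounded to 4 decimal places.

Initial: x=7.0000 theta=-0.5000
After 1 (propagate distance d=14): x=0.0000 theta=-0.5000
After 2 (thin lens f=58): x=0.0000 theta=-0.5000
Rounded to 4 decimal places: x = 0.0000, theta = -0.5000

Answer: 0.0000 -0.5000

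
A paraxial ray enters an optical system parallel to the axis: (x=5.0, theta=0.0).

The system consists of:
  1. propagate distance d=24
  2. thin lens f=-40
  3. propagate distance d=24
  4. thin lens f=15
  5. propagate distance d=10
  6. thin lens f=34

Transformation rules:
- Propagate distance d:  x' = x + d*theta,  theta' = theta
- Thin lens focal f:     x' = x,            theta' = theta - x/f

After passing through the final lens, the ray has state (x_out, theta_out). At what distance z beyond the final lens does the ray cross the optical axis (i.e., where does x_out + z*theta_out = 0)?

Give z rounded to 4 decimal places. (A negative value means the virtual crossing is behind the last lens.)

Initial: x=5.0000 theta=0.0000
After 1 (propagate distance d=24): x=5.0000 theta=0.0000
After 2 (thin lens f=-40): x=5.0000 theta=0.1250
After 3 (propagate distance d=24): x=8.0000 theta=0.1250
After 4 (thin lens f=15): x=8.0000 theta=-49/120 (≈-0.4083)
After 5 (propagate distance d=10): x=47/12 (≈3.9167) theta=-49/120 (≈-0.4083)
After 6 (thin lens f=34): x=47/12 (≈3.9167) theta=-89/170 (≈-0.5235)
z_focus = -x_out/theta_out = -(47/12)/(-89/170) = 3995/534 ≈ 7.4813
Rounded to 4 decimal places: z = 7.4813

Answer: 7.4813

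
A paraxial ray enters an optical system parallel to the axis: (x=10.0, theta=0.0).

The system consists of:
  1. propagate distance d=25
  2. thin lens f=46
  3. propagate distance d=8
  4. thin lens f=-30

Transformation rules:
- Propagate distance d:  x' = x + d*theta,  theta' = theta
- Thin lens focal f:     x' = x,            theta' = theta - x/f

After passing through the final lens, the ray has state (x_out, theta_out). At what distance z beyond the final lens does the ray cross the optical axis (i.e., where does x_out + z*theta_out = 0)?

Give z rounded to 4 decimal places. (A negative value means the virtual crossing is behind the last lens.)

Initial: x=10.0000 theta=0.0000
After 1 (propagate distance d=25): x=10.0000 theta=0.0000
After 2 (thin lens f=46): x=10.0000 theta=-5/23 (≈-0.2174)
After 3 (propagate distance d=8): x=190/23 (≈8.2609) theta=-5/23 (≈-0.2174)
After 4 (thin lens f=-30): x=190/23 (≈8.2609) theta=4/69 (≈0.0580)
z_focus = -x_out/theta_out = -(190/23)/(4/69) = -142.5000
Rounded to 4 decimal places: z = -142.5000

Answer: -142.5000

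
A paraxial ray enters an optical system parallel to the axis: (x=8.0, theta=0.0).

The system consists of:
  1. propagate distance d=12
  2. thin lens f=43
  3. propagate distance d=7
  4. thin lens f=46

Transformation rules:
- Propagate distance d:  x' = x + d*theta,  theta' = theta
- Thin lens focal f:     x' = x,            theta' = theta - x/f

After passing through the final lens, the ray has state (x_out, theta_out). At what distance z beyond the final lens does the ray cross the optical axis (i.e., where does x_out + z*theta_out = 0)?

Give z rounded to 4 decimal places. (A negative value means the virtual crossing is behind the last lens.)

Answer: 20.1951

Derivation:
Initial: x=8.0000 theta=0.0000
After 1 (propagate distance d=12): x=8.0000 theta=0.0000
After 2 (thin lens f=43): x=8.0000 theta=-8/43 (≈-0.1860)
After 3 (propagate distance d=7): x=288/43 (≈6.6977) theta=-8/43 (≈-0.1860)
After 4 (thin lens f=46): x=288/43 (≈6.6977) theta=-328/989 (≈-0.3316)
z_focus = -x_out/theta_out = -(288/43)/(-328/989) = 828/41 ≈ 20.1951
Rounded to 4 decimal places: z = 20.1951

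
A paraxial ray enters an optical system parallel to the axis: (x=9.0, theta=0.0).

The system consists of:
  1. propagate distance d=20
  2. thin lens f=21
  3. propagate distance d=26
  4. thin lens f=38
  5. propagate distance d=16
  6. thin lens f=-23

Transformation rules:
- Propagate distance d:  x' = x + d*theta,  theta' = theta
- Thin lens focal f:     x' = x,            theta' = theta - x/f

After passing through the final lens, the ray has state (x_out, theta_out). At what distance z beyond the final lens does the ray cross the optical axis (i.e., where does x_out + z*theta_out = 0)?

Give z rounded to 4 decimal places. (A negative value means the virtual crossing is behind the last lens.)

Initial: x=9.0000 theta=0.0000
After 1 (propagate distance d=20): x=9.0000 theta=0.0000
After 2 (thin lens f=21): x=9.0000 theta=-3/7 (≈-0.4286)
After 3 (propagate distance d=26): x=-15/7 (≈-2.1429) theta=-3/7 (≈-0.4286)
After 4 (thin lens f=38): x=-15/7 (≈-2.1429) theta=-99/266 (≈-0.3722)
After 5 (propagate distance d=16): x=-1077/133 (≈-8.0977) theta=-99/266 (≈-0.3722)
After 6 (thin lens f=-23): x=-1077/133 (≈-8.0977) theta=-633/874 (≈-0.7243)
z_focus = -x_out/theta_out = -(-1077/133)/(-633/874) = -16514/1477 ≈ -11.1808
Rounded to 4 decimal places: z = -11.1808

Answer: -11.1808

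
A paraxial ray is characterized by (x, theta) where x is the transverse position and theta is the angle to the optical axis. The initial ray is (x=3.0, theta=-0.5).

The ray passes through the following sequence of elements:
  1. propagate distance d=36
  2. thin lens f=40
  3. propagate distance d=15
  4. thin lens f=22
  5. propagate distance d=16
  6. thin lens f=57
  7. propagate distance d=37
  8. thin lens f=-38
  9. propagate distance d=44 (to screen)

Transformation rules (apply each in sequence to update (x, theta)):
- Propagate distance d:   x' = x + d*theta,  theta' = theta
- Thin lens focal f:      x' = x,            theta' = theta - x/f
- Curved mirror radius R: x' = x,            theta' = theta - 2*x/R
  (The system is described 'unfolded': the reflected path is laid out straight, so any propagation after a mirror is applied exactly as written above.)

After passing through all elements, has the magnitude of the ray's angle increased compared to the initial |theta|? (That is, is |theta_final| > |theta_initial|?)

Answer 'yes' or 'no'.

Answer: yes

Derivation:
Initial: x=3.0000 theta=-0.5000
After 1 (propagate distance d=36): x=-15.0000 theta=-0.5000
After 2 (thin lens f=40): x=-15.0000 theta=-0.1250
After 3 (propagate distance d=15): x=-16.8750 theta=-0.1250
After 4 (thin lens f=22): x=-16.8750 theta=113/176 (≈0.6420)
After 5 (propagate distance d=16): x=-581/88 (≈-6.6023) theta=113/176 (≈0.6420)
After 6 (thin lens f=57): x=-581/88 (≈-6.6023) theta=7603/10032 (≈0.7579)
After 7 (propagate distance d=37): x=215077/10032 (≈21.4391) theta=7603/10032 (≈0.7579)
After 8 (thin lens f=-38): x=215077/10032 (≈21.4391) theta=167997/127072 (≈1.3221)
After 9 (propagate distance d=44 (to screen)): x=15174265/190608 (≈79.6098) theta=167997/127072 (≈1.3221)
|theta_initial|=0.5000 |theta_final|=167997/127072 (≈1.3221) -> increased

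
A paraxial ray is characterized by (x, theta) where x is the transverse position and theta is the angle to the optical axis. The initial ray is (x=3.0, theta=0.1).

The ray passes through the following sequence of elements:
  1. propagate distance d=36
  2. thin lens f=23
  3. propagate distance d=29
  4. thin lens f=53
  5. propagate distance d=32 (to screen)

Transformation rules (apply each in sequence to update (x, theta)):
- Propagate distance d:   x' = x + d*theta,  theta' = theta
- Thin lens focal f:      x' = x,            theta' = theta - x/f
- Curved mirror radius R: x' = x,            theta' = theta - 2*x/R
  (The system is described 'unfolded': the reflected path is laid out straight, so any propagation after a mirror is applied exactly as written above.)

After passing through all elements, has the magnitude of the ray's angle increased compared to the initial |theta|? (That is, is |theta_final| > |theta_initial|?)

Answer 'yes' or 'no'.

Answer: yes

Derivation:
Initial: x=3.0000 theta=0.1000
After 1 (propagate distance d=36): x=6.6000 theta=0.1000
After 2 (thin lens f=23): x=6.6000 theta=-43/230 (≈-0.1870)
After 3 (propagate distance d=29): x=271/230 (≈1.1783) theta=-43/230 (≈-0.1870)
After 4 (thin lens f=53): x=271/230 (≈1.1783) theta=-255/1219 (≈-0.2092)
After 5 (propagate distance d=32 (to screen)): x=-67237/12190 (≈-5.5158) theta=-255/1219 (≈-0.2092)
|theta_initial|=0.1000 |theta_final|=255/1219 (≈0.2092) -> increased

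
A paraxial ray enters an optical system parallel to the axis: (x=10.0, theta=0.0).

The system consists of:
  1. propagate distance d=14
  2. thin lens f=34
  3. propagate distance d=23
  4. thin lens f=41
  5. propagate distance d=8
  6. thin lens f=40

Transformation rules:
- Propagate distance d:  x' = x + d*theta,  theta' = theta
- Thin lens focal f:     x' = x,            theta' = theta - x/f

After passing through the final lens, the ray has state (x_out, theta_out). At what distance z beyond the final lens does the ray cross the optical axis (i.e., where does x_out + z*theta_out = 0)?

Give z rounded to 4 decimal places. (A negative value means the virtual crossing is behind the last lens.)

Answer: 0.6619

Derivation:
Initial: x=10.0000 theta=0.0000
After 1 (propagate distance d=14): x=10.0000 theta=0.0000
After 2 (thin lens f=34): x=10.0000 theta=-5/17 (≈-0.2941)
After 3 (propagate distance d=23): x=55/17 (≈3.2353) theta=-5/17 (≈-0.2941)
After 4 (thin lens f=41): x=55/17 (≈3.2353) theta=-260/697 (≈-0.3730)
After 5 (propagate distance d=8): x=175/697 (≈0.2511) theta=-260/697 (≈-0.3730)
After 6 (thin lens f=40): x=175/697 (≈0.2511) theta=-2115/5576 (≈-0.3793)
z_focus = -x_out/theta_out = -(175/697)/(-2115/5576) = 280/423 ≈ 0.6619
Rounded to 4 decimal places: z = 0.6619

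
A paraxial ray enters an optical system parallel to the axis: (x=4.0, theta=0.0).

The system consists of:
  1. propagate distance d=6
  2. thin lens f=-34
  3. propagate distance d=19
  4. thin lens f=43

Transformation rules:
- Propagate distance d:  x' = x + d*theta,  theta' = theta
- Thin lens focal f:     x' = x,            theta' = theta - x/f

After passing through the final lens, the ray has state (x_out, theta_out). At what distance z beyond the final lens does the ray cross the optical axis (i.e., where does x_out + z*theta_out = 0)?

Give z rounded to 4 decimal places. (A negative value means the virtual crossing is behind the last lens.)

Answer: 227.9000

Derivation:
Initial: x=4.0000 theta=0.0000
After 1 (propagate distance d=6): x=4.0000 theta=0.0000
After 2 (thin lens f=-34): x=4.0000 theta=2/17 (≈0.1176)
After 3 (propagate distance d=19): x=106/17 (≈6.2353) theta=2/17 (≈0.1176)
After 4 (thin lens f=43): x=106/17 (≈6.2353) theta=-20/731 (≈-0.0274)
z_focus = -x_out/theta_out = -(106/17)/(-20/731) = 227.9000
Rounded to 4 decimal places: z = 227.9000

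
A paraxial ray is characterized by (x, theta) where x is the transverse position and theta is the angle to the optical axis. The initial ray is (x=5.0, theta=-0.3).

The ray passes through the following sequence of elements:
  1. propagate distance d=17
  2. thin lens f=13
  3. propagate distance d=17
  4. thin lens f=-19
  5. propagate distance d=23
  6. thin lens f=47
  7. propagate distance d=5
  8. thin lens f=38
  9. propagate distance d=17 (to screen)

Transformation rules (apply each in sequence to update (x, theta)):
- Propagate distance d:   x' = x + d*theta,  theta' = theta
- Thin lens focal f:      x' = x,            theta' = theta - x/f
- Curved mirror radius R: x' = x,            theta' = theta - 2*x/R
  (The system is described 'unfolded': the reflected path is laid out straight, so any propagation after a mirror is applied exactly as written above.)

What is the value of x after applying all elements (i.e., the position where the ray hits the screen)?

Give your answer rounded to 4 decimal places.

Initial: x=5.0000 theta=-0.3000
After 1 (propagate distance d=17): x=-0.1000 theta=-0.3000
After 2 (thin lens f=13): x=-0.1000 theta=-19/65 (≈-0.2923)
After 3 (propagate distance d=17): x=-659/130 (≈-5.0692) theta=-19/65 (≈-0.2923)
After 4 (thin lens f=-19): x=-659/130 (≈-5.0692) theta=-1381/2470 (≈-0.5591)
After 5 (propagate distance d=23): x=-22142/1235 (≈-17.9287) theta=-1381/2470 (≈-0.5591)
After 6 (thin lens f=47): x=-22142/1235 (≈-17.9287) theta=-20623/116090 (≈-0.1776)
After 7 (propagate distance d=5): x=-2184463/116090 (≈-18.8170) theta=-20623/116090 (≈-0.1776)
After 8 (thin lens f=38): x=-2184463/116090 (≈-18.8170) theta=107753/339340 (≈0.3175)
After 9 (propagate distance d=17 (to screen)): x=-59196181/4411420 (≈-13.4188) theta=107753/339340 (≈0.3175)
Rounded to 4 decimal places: x = -13.4188

Answer: -13.4188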